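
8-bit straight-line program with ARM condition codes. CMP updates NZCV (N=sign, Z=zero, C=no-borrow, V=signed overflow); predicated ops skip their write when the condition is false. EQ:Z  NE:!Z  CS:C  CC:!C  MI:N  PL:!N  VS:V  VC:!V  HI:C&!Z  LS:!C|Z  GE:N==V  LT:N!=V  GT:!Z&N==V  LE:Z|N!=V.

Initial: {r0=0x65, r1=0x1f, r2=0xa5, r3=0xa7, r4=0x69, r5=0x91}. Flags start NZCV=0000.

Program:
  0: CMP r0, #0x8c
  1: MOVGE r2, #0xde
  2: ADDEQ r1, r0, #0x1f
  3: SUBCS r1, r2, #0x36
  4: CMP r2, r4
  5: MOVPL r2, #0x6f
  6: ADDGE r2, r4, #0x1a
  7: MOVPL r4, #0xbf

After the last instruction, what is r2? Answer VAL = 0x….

[0] flags=1001 → (cmp)
[1] flags=1001 GE?T → r2=0xde
[2] flags=1001 EQ?F → skip
[3] flags=1001 CS?F → skip
[4] flags=0011 → (cmp)
[5] flags=0011 PL?T → r2=0x6f
[6] flags=0011 GE?F → skip
[7] flags=0011 PL?T → r4=0xbf

VAL = 0x6f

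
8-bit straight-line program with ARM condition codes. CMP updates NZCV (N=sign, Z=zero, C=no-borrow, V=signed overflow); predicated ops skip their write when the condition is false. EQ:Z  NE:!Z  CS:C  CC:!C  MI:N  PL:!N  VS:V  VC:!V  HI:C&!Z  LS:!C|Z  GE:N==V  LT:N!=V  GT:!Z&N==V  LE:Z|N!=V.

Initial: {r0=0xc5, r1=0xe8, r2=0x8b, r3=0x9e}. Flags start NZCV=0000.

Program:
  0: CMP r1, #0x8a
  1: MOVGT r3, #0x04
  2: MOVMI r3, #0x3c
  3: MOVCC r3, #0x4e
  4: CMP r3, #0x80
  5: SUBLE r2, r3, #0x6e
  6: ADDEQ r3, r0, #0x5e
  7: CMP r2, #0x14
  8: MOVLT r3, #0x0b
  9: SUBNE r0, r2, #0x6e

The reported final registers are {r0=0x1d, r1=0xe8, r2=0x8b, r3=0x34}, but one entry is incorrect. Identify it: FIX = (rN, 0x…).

FIX = (r3, 0x0b)

[0] flags=0010 → (cmp)
[1] flags=0010 GT?T → r3=0x04
[2] flags=0010 MI?F → skip
[3] flags=0010 CC?F → skip
[4] flags=1001 → (cmp)
[5] flags=1001 LE?F → skip
[6] flags=1001 EQ?F → skip
[7] flags=0011 → (cmp)
[8] flags=0011 LT?T → r3=0x0b
[9] flags=0011 NE?T → r0=0x1d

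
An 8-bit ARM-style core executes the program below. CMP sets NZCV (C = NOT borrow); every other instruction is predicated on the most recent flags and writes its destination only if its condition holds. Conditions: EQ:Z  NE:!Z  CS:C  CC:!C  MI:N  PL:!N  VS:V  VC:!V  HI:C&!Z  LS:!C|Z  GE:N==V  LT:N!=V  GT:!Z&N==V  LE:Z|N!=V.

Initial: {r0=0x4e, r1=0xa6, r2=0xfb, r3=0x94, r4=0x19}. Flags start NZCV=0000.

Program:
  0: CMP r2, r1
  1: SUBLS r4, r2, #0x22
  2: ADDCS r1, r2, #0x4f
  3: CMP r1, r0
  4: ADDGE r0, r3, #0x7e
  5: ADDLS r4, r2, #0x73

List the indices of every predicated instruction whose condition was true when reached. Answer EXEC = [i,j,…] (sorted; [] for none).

0: ✓ CMP  NZCV=0010
1: · SUBLS
2: ✓ ADDCS  r1←0x4a
3: ✓ CMP  NZCV=1000
4: · ADDGE
5: ✓ ADDLS  r4←0x6e

EXEC = [2,5]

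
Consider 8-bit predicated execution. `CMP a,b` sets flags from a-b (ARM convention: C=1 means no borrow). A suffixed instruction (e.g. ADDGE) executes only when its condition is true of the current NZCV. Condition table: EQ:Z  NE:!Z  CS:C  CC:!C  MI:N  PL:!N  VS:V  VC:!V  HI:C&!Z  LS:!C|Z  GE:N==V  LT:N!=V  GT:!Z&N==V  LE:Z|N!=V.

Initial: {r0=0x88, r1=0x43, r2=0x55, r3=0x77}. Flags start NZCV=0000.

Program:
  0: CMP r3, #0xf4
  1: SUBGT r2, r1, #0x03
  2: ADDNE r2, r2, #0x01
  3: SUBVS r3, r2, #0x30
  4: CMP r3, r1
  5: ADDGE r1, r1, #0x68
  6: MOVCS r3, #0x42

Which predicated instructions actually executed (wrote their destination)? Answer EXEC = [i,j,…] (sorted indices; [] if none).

EXEC = [1,2,3]

0: ✓ CMP  NZCV=1001
1: ✓ SUBGT  r2←0x40
2: ✓ ADDNE  r2←0x41
3: ✓ SUBVS  r3←0x11
4: ✓ CMP  NZCV=1000
5: · ADDGE
6: · MOVCS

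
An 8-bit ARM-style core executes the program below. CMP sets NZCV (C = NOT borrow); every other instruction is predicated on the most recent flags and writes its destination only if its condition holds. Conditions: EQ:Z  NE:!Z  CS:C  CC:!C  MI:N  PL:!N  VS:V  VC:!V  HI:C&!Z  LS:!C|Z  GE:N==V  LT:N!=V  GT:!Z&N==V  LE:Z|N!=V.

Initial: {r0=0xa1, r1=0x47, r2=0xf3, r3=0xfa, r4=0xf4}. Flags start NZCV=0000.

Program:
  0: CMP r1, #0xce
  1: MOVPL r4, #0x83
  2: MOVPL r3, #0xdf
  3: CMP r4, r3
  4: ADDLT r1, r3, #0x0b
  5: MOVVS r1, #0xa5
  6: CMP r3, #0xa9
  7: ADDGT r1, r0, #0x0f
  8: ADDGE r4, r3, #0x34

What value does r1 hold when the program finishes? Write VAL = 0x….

VAL = 0xb0

0: ✓ CMP  NZCV=0000
1: ✓ MOVPL  r4←0x83
2: ✓ MOVPL  r3←0xdf
3: ✓ CMP  NZCV=1000
4: ✓ ADDLT  r1←0xea
5: · MOVVS
6: ✓ CMP  NZCV=0010
7: ✓ ADDGT  r1←0xb0
8: ✓ ADDGE  r4←0x13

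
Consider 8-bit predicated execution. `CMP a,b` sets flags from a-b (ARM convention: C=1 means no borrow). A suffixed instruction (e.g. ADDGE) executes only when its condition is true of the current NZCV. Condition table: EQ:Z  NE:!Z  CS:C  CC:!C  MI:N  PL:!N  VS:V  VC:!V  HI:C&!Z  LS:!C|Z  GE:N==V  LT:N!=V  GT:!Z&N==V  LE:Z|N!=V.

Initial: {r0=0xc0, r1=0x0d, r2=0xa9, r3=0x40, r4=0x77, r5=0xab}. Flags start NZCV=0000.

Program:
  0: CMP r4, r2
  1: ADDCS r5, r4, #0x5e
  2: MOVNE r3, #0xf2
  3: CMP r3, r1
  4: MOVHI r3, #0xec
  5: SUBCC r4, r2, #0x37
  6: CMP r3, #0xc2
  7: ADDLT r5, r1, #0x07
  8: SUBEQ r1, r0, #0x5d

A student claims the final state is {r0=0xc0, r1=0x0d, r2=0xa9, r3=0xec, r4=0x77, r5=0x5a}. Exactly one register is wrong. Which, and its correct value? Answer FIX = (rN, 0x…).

FIX = (r5, 0xab)

0: ✓ CMP  NZCV=1001
1: · ADDCS
2: ✓ MOVNE  r3←0xf2
3: ✓ CMP  NZCV=1010
4: ✓ MOVHI  r3←0xec
5: · SUBCC
6: ✓ CMP  NZCV=0010
7: · ADDLT
8: · SUBEQ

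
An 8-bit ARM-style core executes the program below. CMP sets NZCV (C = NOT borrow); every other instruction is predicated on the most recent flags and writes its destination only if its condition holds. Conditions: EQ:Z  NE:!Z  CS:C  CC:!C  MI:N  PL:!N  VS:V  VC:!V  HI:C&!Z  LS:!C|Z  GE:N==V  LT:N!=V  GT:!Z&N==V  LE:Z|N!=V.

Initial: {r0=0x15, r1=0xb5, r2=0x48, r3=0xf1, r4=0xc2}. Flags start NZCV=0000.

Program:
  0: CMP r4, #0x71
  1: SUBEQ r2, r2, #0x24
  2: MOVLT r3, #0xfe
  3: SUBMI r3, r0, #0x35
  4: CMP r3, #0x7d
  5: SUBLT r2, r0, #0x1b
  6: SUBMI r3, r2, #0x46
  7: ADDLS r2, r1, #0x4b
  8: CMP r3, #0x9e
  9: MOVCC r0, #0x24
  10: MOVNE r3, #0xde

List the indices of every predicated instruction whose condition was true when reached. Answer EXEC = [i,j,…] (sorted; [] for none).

EXEC = [2,5,6,10]

0: ✓ CMP  NZCV=0011
1: · SUBEQ
2: ✓ MOVLT  r3←0xfe
3: · SUBMI
4: ✓ CMP  NZCV=1010
5: ✓ SUBLT  r2←0xfa
6: ✓ SUBMI  r3←0xb4
7: · ADDLS
8: ✓ CMP  NZCV=0010
9: · MOVCC
10: ✓ MOVNE  r3←0xde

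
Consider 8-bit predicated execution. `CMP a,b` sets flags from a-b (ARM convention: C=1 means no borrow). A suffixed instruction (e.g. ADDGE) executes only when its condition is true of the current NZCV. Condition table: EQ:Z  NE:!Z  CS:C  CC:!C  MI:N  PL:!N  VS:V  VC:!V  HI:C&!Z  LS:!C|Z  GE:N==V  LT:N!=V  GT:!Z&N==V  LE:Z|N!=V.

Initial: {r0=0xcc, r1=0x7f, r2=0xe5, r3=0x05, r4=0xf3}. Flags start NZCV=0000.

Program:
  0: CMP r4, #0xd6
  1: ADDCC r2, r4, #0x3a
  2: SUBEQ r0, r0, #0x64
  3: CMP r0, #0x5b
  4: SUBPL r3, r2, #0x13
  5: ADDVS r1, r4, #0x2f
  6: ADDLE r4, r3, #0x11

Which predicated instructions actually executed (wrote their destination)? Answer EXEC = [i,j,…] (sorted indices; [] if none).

EXEC = [4,5,6]

[0] flags=0010 → (cmp)
[1] flags=0010 CC?F → skip
[2] flags=0010 EQ?F → skip
[3] flags=0011 → (cmp)
[4] flags=0011 PL?T → r3=0xd2
[5] flags=0011 VS?T → r1=0x22
[6] flags=0011 LE?T → r4=0xe3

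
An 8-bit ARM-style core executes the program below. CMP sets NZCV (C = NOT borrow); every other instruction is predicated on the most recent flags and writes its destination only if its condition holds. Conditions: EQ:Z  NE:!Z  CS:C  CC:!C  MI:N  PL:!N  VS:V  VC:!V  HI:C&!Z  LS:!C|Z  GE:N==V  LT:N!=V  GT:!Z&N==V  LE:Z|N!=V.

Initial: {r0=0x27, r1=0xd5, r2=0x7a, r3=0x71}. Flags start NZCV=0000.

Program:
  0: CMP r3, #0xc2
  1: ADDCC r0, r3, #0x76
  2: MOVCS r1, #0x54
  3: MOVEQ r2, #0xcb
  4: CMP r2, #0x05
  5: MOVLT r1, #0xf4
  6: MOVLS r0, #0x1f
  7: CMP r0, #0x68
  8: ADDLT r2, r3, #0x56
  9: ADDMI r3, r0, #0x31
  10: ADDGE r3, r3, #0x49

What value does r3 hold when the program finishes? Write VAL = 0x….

VAL = 0x71

0: ✓ CMP  NZCV=1001
1: ✓ ADDCC  r0←0xe7
2: · MOVCS
3: · MOVEQ
4: ✓ CMP  NZCV=0010
5: · MOVLT
6: · MOVLS
7: ✓ CMP  NZCV=0011
8: ✓ ADDLT  r2←0xc7
9: · ADDMI
10: · ADDGE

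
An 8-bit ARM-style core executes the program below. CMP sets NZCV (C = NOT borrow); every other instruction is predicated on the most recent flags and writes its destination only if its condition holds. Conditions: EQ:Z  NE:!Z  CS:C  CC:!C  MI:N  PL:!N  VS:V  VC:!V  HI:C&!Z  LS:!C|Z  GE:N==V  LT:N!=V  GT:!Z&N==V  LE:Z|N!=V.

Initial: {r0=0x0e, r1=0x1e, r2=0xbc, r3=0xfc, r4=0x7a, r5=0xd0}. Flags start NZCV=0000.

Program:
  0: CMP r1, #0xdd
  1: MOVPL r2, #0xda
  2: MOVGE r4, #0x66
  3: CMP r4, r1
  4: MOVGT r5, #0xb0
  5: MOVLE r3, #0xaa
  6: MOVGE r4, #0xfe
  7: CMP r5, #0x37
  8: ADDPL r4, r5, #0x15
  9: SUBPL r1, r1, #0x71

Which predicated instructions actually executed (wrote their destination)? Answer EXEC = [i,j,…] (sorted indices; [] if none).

0: ✓ CMP  NZCV=0000
1: ✓ MOVPL  r2←0xda
2: ✓ MOVGE  r4←0x66
3: ✓ CMP  NZCV=0010
4: ✓ MOVGT  r5←0xb0
5: · MOVLE
6: ✓ MOVGE  r4←0xfe
7: ✓ CMP  NZCV=0011
8: ✓ ADDPL  r4←0xc5
9: ✓ SUBPL  r1←0xad

EXEC = [1,2,4,6,8,9]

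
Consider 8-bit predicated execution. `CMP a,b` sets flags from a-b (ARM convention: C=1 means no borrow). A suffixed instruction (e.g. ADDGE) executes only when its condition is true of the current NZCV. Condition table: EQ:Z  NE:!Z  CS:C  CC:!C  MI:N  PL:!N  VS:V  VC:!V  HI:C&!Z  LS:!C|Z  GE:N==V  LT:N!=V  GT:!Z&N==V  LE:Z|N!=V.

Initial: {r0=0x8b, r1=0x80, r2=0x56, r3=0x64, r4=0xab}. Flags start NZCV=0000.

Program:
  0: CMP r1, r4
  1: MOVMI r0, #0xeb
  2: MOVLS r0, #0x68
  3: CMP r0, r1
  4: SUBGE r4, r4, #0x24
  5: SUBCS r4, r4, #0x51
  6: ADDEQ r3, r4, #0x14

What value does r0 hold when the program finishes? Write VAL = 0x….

VAL = 0x68

[0] flags=1000 → (cmp)
[1] flags=1000 MI?T → r0=0xeb
[2] flags=1000 LS?T → r0=0x68
[3] flags=1001 → (cmp)
[4] flags=1001 GE?T → r4=0x87
[5] flags=1001 CS?F → skip
[6] flags=1001 EQ?F → skip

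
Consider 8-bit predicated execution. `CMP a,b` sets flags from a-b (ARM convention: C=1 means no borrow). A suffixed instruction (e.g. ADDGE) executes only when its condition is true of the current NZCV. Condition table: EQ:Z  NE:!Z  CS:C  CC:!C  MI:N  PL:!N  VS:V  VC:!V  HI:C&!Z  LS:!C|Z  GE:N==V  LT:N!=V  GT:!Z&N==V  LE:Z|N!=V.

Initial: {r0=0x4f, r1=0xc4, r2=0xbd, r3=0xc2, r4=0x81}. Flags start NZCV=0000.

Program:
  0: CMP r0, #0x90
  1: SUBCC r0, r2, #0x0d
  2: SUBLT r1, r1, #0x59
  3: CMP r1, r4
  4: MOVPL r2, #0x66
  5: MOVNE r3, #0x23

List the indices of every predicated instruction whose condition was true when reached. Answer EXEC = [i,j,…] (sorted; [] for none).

EXEC = [1,4,5]

0: ✓ CMP  NZCV=1001
1: ✓ SUBCC  r0←0xb0
2: · SUBLT
3: ✓ CMP  NZCV=0010
4: ✓ MOVPL  r2←0x66
5: ✓ MOVNE  r3←0x23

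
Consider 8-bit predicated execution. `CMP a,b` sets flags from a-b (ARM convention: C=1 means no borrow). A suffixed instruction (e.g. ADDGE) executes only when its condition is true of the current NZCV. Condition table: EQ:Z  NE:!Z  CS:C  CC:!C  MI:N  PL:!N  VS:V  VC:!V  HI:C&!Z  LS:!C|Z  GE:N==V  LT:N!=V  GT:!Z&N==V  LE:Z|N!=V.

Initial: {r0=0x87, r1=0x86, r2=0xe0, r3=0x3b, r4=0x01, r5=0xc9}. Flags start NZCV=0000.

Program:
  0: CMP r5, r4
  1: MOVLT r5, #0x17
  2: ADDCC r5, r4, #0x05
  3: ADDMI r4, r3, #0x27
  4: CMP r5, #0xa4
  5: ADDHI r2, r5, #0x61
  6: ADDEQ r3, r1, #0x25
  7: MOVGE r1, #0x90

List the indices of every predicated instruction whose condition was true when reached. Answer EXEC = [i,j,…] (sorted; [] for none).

EXEC = [1,3,7]

0: ✓ CMP  NZCV=1010
1: ✓ MOVLT  r5←0x17
2: · ADDCC
3: ✓ ADDMI  r4←0x62
4: ✓ CMP  NZCV=0000
5: · ADDHI
6: · ADDEQ
7: ✓ MOVGE  r1←0x90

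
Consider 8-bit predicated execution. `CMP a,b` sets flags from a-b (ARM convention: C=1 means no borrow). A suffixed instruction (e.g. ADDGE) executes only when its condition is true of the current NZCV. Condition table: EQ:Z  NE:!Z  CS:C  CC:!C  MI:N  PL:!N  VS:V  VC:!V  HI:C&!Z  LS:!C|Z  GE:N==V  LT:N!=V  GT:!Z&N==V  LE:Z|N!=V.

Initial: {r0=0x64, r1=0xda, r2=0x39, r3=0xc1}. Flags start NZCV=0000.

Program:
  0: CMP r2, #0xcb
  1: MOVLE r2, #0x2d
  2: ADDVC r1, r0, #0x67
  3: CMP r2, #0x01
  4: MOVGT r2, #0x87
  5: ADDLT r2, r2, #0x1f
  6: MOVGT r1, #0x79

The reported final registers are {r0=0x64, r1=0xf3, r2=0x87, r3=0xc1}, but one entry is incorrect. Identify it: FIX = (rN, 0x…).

FIX = (r1, 0x79)

[0] flags=0000 → (cmp)
[1] flags=0000 LE?F → skip
[2] flags=0000 VC?T → r1=0xcb
[3] flags=0010 → (cmp)
[4] flags=0010 GT?T → r2=0x87
[5] flags=0010 LT?F → skip
[6] flags=0010 GT?T → r1=0x79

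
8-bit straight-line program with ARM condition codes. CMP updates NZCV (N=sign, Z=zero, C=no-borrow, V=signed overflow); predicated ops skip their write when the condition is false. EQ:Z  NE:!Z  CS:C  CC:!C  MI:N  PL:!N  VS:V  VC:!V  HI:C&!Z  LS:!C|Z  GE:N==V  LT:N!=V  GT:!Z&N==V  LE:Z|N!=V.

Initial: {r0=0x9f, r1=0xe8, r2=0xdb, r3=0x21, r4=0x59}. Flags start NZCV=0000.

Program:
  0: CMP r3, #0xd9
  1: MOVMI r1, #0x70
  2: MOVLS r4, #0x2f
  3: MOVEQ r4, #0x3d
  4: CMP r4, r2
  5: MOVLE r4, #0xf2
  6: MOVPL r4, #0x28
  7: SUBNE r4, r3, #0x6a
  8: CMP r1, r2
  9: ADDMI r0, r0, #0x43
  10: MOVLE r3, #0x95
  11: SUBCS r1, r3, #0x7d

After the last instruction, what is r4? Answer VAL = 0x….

[0] flags=0000 → (cmp)
[1] flags=0000 MI?F → skip
[2] flags=0000 LS?T → r4=0x2f
[3] flags=0000 EQ?F → skip
[4] flags=0000 → (cmp)
[5] flags=0000 LE?F → skip
[6] flags=0000 PL?T → r4=0x28
[7] flags=0000 NE?T → r4=0xb7
[8] flags=0010 → (cmp)
[9] flags=0010 MI?F → skip
[10] flags=0010 LE?F → skip
[11] flags=0010 CS?T → r1=0xa4

VAL = 0xb7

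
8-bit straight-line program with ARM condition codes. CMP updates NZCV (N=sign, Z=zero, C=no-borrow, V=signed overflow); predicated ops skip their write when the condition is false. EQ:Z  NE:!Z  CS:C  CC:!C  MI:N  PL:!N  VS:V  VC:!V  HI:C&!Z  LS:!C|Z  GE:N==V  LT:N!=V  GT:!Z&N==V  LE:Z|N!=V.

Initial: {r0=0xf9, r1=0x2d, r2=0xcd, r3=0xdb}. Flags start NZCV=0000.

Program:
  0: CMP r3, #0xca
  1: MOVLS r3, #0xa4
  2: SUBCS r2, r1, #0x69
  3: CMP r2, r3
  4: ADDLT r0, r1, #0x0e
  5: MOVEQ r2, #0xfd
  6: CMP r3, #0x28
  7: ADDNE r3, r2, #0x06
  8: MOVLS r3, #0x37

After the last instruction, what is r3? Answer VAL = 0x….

VAL = 0xca

[0] flags=0010 → (cmp)
[1] flags=0010 LS?F → skip
[2] flags=0010 CS?T → r2=0xc4
[3] flags=1000 → (cmp)
[4] flags=1000 LT?T → r0=0x3b
[5] flags=1000 EQ?F → skip
[6] flags=1010 → (cmp)
[7] flags=1010 NE?T → r3=0xca
[8] flags=1010 LS?F → skip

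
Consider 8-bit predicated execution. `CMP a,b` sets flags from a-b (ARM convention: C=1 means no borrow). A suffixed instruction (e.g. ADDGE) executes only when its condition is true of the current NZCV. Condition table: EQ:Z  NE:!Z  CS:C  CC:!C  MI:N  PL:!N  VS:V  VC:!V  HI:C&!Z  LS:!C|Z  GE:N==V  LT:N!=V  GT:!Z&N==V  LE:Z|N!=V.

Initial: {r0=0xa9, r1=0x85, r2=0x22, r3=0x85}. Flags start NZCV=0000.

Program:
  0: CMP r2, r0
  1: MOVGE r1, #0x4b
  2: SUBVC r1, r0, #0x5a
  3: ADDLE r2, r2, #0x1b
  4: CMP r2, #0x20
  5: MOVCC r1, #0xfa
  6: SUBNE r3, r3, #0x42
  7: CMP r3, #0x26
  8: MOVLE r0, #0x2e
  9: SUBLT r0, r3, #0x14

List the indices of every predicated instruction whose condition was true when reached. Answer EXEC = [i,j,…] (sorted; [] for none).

0: ✓ CMP  NZCV=0000
1: ✓ MOVGE  r1←0x4b
2: ✓ SUBVC  r1←0x4f
3: · ADDLE
4: ✓ CMP  NZCV=0010
5: · MOVCC
6: ✓ SUBNE  r3←0x43
7: ✓ CMP  NZCV=0010
8: · MOVLE
9: · SUBLT

EXEC = [1,2,6]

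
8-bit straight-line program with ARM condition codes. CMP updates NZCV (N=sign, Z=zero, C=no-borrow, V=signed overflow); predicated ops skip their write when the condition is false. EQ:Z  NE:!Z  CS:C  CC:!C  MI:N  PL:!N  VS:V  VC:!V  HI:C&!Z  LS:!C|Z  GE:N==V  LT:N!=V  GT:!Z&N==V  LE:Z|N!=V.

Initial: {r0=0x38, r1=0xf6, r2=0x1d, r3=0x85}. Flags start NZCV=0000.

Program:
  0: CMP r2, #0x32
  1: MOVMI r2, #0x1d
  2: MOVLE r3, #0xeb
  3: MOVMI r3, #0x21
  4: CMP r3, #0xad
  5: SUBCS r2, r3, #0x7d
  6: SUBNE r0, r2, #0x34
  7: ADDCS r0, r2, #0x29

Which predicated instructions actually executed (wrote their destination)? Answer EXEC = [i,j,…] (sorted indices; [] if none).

[0] flags=1000 → (cmp)
[1] flags=1000 MI?T → r2=0x1d
[2] flags=1000 LE?T → r3=0xeb
[3] flags=1000 MI?T → r3=0x21
[4] flags=0000 → (cmp)
[5] flags=0000 CS?F → skip
[6] flags=0000 NE?T → r0=0xe9
[7] flags=0000 CS?F → skip

EXEC = [1,2,3,6]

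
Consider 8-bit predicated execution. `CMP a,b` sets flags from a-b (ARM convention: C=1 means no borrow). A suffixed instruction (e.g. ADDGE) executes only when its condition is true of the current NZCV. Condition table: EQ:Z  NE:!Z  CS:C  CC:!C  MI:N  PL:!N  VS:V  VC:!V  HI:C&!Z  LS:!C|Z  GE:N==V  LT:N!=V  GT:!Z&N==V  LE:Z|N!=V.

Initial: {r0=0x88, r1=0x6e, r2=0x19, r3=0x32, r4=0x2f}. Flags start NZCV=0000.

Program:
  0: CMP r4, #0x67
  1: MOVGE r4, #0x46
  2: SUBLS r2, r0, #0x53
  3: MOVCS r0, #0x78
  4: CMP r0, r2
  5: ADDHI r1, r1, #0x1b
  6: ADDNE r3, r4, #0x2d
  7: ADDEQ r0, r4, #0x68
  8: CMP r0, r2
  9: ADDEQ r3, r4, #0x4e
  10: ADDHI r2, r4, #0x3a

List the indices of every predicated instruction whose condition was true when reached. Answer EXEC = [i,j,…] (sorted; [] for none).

[0] flags=1000 → (cmp)
[1] flags=1000 GE?F → skip
[2] flags=1000 LS?T → r2=0x35
[3] flags=1000 CS?F → skip
[4] flags=0011 → (cmp)
[5] flags=0011 HI?T → r1=0x89
[6] flags=0011 NE?T → r3=0x5c
[7] flags=0011 EQ?F → skip
[8] flags=0011 → (cmp)
[9] flags=0011 EQ?F → skip
[10] flags=0011 HI?T → r2=0x69

EXEC = [2,5,6,10]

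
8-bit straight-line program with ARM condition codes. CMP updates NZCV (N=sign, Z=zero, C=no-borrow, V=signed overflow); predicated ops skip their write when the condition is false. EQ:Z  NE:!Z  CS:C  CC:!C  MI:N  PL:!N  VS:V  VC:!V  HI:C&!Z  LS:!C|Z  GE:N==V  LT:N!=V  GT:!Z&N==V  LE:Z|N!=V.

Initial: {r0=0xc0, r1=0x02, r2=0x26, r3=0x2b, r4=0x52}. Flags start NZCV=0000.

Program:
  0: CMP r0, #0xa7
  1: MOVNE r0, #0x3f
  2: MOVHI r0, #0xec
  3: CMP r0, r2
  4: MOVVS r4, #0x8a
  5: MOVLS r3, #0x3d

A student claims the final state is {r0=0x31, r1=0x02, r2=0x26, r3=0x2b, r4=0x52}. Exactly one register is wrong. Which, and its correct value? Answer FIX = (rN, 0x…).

0: ✓ CMP  NZCV=0010
1: ✓ MOVNE  r0←0x3f
2: ✓ MOVHI  r0←0xec
3: ✓ CMP  NZCV=1010
4: · MOVVS
5: · MOVLS

FIX = (r0, 0xec)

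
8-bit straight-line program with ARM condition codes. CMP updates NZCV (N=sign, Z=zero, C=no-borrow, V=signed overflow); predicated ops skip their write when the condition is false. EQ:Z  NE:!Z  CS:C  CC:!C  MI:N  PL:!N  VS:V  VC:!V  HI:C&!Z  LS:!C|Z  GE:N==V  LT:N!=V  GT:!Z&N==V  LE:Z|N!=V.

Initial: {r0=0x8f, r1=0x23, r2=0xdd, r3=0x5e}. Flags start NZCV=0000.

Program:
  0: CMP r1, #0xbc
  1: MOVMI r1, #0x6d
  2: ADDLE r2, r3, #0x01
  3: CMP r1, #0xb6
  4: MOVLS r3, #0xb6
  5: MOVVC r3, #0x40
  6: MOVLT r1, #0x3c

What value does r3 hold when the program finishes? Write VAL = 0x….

[0] flags=0000 → (cmp)
[1] flags=0000 MI?F → skip
[2] flags=0000 LE?F → skip
[3] flags=0000 → (cmp)
[4] flags=0000 LS?T → r3=0xb6
[5] flags=0000 VC?T → r3=0x40
[6] flags=0000 LT?F → skip

VAL = 0x40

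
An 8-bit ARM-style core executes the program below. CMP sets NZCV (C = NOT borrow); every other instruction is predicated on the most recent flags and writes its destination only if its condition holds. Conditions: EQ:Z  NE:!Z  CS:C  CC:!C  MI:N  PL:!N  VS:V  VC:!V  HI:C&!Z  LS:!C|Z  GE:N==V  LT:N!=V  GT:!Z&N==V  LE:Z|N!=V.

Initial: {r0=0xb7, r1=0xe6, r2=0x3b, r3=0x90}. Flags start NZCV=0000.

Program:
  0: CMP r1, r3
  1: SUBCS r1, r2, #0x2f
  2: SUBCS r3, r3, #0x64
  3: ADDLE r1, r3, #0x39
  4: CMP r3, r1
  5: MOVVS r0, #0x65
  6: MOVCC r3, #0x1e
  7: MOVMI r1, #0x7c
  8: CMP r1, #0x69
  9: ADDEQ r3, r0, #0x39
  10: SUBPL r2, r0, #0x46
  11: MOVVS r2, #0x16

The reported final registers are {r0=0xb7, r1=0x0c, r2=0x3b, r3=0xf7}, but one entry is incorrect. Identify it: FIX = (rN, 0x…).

FIX = (r3, 0x2c)

0: ✓ CMP  NZCV=0010
1: ✓ SUBCS  r1←0x0c
2: ✓ SUBCS  r3←0x2c
3: · ADDLE
4: ✓ CMP  NZCV=0010
5: · MOVVS
6: · MOVCC
7: · MOVMI
8: ✓ CMP  NZCV=1000
9: · ADDEQ
10: · SUBPL
11: · MOVVS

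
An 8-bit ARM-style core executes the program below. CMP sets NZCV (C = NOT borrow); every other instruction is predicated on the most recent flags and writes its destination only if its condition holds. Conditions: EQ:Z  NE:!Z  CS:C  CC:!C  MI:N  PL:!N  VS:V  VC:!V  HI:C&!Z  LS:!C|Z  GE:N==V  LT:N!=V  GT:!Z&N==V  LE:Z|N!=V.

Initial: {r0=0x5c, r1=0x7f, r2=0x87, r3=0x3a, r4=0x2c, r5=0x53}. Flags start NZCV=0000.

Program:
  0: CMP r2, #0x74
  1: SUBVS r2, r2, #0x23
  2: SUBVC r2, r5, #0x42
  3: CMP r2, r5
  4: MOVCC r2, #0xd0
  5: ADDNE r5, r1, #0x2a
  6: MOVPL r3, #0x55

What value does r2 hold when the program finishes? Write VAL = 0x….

VAL = 0x64

[0] flags=0011 → (cmp)
[1] flags=0011 VS?T → r2=0x64
[2] flags=0011 VC?F → skip
[3] flags=0010 → (cmp)
[4] flags=0010 CC?F → skip
[5] flags=0010 NE?T → r5=0xa9
[6] flags=0010 PL?T → r3=0x55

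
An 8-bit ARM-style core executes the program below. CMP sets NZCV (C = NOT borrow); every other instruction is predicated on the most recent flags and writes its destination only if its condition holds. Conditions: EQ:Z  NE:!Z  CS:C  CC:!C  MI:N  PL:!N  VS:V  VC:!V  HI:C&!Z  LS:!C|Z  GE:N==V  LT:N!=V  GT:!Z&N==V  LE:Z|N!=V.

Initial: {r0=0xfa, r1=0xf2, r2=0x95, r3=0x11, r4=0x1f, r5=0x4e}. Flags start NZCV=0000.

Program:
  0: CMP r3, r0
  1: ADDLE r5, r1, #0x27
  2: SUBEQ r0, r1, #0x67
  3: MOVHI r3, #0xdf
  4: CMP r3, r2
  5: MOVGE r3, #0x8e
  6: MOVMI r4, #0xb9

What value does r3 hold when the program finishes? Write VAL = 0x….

[0] flags=0000 → (cmp)
[1] flags=0000 LE?F → skip
[2] flags=0000 EQ?F → skip
[3] flags=0000 HI?F → skip
[4] flags=0000 → (cmp)
[5] flags=0000 GE?T → r3=0x8e
[6] flags=0000 MI?F → skip

VAL = 0x8e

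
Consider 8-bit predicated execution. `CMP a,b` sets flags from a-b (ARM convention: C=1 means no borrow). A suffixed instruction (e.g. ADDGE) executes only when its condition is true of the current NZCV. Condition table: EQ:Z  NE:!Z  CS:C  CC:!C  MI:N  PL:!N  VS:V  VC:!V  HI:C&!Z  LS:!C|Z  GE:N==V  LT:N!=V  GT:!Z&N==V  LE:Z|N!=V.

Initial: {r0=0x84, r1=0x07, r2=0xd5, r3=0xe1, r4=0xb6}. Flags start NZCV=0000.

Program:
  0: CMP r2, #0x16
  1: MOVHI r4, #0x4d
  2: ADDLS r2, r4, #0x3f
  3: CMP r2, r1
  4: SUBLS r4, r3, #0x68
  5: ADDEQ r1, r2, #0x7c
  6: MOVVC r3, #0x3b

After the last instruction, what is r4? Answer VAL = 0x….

VAL = 0x4d

0: ✓ CMP  NZCV=1010
1: ✓ MOVHI  r4←0x4d
2: · ADDLS
3: ✓ CMP  NZCV=1010
4: · SUBLS
5: · ADDEQ
6: ✓ MOVVC  r3←0x3b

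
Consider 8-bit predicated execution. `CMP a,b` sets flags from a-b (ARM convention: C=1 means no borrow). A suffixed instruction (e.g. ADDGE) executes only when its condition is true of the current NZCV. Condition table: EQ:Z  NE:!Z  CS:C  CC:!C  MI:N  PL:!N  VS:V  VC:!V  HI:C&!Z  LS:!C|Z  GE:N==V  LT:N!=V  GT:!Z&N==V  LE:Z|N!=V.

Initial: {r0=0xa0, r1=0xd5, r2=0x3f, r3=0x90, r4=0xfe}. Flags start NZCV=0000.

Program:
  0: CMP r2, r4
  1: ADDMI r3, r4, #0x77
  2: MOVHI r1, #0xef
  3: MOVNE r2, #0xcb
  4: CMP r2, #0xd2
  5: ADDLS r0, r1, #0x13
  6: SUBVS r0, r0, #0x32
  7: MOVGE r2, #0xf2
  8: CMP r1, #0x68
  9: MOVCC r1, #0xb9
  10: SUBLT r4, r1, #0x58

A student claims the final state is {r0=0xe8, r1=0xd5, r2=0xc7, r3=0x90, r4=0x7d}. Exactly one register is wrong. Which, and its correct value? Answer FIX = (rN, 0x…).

FIX = (r2, 0xcb)

0: ✓ CMP  NZCV=0000
1: · ADDMI
2: · MOVHI
3: ✓ MOVNE  r2←0xcb
4: ✓ CMP  NZCV=1000
5: ✓ ADDLS  r0←0xe8
6: · SUBVS
7: · MOVGE
8: ✓ CMP  NZCV=0011
9: · MOVCC
10: ✓ SUBLT  r4←0x7d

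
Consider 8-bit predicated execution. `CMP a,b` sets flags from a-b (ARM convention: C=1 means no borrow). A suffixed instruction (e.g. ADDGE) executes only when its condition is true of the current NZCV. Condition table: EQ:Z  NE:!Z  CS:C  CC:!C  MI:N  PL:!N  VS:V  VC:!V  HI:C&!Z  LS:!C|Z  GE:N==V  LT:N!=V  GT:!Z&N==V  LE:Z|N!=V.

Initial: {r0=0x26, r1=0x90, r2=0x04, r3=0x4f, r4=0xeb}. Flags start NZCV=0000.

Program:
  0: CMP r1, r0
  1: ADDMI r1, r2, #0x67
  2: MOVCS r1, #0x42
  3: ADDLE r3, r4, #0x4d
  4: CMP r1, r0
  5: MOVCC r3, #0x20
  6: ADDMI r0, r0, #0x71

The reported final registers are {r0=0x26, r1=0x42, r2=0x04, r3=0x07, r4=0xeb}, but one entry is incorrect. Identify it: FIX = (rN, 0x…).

0: ✓ CMP  NZCV=0011
1: · ADDMI
2: ✓ MOVCS  r1←0x42
3: ✓ ADDLE  r3←0x38
4: ✓ CMP  NZCV=0010
5: · MOVCC
6: · ADDMI

FIX = (r3, 0x38)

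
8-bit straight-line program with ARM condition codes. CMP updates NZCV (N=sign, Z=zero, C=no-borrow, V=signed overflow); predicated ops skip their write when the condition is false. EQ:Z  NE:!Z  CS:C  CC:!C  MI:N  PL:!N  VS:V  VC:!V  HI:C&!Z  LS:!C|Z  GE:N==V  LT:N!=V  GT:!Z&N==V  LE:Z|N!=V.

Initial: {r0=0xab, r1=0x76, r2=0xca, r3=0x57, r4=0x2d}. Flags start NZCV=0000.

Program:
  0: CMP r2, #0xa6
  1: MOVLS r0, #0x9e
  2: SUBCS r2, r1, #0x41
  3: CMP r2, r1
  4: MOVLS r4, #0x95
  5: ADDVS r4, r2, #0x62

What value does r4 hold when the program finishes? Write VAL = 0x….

[0] flags=0010 → (cmp)
[1] flags=0010 LS?F → skip
[2] flags=0010 CS?T → r2=0x35
[3] flags=1000 → (cmp)
[4] flags=1000 LS?T → r4=0x95
[5] flags=1000 VS?F → skip

VAL = 0x95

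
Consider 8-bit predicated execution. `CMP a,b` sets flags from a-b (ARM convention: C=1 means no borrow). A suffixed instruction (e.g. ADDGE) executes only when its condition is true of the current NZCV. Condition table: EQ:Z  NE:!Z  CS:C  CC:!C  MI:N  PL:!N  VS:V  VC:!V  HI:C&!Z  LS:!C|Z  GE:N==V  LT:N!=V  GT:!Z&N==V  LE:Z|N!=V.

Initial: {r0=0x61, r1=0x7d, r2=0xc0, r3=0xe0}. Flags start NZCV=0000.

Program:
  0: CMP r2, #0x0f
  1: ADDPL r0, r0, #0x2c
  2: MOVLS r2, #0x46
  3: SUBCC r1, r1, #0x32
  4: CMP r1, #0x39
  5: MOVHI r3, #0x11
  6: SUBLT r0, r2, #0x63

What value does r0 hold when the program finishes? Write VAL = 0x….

0: ✓ CMP  NZCV=1010
1: · ADDPL
2: · MOVLS
3: · SUBCC
4: ✓ CMP  NZCV=0010
5: ✓ MOVHI  r3←0x11
6: · SUBLT

VAL = 0x61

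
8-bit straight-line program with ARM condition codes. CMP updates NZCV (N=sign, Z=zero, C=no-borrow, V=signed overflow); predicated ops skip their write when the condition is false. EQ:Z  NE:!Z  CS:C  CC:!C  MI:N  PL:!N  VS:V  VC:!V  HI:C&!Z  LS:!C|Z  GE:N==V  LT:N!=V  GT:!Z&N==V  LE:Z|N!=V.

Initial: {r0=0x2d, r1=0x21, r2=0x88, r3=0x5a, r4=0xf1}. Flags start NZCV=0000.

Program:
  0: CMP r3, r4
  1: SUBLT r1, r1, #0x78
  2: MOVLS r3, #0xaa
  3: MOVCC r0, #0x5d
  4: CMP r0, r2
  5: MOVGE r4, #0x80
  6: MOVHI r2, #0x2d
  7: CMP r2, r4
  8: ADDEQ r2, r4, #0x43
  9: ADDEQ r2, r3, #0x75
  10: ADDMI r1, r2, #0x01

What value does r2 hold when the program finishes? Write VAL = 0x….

VAL = 0x88

0: ✓ CMP  NZCV=0000
1: · SUBLT
2: ✓ MOVLS  r3←0xaa
3: ✓ MOVCC  r0←0x5d
4: ✓ CMP  NZCV=1001
5: ✓ MOVGE  r4←0x80
6: · MOVHI
7: ✓ CMP  NZCV=0010
8: · ADDEQ
9: · ADDEQ
10: · ADDMI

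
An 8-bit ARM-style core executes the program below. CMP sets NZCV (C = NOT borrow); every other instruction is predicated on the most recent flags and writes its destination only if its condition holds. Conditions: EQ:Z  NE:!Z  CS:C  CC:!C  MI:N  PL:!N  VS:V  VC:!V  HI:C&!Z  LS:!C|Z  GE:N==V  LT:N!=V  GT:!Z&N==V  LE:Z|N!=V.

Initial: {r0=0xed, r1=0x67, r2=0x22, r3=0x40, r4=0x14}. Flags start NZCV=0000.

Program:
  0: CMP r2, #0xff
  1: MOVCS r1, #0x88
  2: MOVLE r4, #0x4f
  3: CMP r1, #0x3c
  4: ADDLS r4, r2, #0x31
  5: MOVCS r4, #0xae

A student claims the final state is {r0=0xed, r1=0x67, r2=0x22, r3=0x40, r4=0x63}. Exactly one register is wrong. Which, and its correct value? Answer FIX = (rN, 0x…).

FIX = (r4, 0xae)

[0] flags=0000 → (cmp)
[1] flags=0000 CS?F → skip
[2] flags=0000 LE?F → skip
[3] flags=0010 → (cmp)
[4] flags=0010 LS?F → skip
[5] flags=0010 CS?T → r4=0xae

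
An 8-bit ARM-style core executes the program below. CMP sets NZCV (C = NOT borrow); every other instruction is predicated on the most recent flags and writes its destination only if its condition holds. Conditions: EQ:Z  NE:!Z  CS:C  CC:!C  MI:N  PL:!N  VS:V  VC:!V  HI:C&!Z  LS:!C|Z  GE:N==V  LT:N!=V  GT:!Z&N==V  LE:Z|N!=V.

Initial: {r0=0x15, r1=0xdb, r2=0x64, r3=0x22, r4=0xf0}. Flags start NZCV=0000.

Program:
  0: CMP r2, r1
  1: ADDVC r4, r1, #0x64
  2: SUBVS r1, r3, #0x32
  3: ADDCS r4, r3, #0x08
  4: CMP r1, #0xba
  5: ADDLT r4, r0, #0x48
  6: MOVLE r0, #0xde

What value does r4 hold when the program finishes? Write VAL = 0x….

[0] flags=1001 → (cmp)
[1] flags=1001 VC?F → skip
[2] flags=1001 VS?T → r1=0xf0
[3] flags=1001 CS?F → skip
[4] flags=0010 → (cmp)
[5] flags=0010 LT?F → skip
[6] flags=0010 LE?F → skip

VAL = 0xf0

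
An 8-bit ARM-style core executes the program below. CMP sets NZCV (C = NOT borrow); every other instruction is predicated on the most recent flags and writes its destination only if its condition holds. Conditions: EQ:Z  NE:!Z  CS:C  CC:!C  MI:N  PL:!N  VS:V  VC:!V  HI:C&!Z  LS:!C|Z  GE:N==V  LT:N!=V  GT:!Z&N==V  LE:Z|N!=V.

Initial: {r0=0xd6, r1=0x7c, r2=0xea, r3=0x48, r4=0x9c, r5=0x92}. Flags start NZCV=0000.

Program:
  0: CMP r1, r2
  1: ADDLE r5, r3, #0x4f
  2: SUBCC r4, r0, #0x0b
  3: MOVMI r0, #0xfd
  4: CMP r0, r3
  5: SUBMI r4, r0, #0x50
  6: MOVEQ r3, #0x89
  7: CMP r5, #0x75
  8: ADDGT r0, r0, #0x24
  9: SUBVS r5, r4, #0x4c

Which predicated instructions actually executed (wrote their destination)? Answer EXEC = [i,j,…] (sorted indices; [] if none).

[0] flags=1001 → (cmp)
[1] flags=1001 LE?F → skip
[2] flags=1001 CC?T → r4=0xcb
[3] flags=1001 MI?T → r0=0xfd
[4] flags=1010 → (cmp)
[5] flags=1010 MI?T → r4=0xad
[6] flags=1010 EQ?F → skip
[7] flags=0011 → (cmp)
[8] flags=0011 GT?F → skip
[9] flags=0011 VS?T → r5=0x61

EXEC = [2,3,5,9]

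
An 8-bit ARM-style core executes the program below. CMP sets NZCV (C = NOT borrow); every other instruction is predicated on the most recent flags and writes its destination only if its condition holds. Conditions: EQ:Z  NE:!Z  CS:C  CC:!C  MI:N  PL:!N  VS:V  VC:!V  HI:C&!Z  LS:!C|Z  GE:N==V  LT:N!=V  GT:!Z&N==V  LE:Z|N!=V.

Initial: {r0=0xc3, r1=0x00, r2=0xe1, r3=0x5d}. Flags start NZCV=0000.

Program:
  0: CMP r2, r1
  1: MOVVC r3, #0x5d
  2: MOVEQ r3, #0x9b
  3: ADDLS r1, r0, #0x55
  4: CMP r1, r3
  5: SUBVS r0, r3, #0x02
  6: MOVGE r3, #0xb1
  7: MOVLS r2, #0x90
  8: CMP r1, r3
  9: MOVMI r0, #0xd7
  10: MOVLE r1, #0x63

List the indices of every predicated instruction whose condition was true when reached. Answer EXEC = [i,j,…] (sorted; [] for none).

0: ✓ CMP  NZCV=1010
1: ✓ MOVVC  r3←0x5d
2: · MOVEQ
3: · ADDLS
4: ✓ CMP  NZCV=1000
5: · SUBVS
6: · MOVGE
7: ✓ MOVLS  r2←0x90
8: ✓ CMP  NZCV=1000
9: ✓ MOVMI  r0←0xd7
10: ✓ MOVLE  r1←0x63

EXEC = [1,7,9,10]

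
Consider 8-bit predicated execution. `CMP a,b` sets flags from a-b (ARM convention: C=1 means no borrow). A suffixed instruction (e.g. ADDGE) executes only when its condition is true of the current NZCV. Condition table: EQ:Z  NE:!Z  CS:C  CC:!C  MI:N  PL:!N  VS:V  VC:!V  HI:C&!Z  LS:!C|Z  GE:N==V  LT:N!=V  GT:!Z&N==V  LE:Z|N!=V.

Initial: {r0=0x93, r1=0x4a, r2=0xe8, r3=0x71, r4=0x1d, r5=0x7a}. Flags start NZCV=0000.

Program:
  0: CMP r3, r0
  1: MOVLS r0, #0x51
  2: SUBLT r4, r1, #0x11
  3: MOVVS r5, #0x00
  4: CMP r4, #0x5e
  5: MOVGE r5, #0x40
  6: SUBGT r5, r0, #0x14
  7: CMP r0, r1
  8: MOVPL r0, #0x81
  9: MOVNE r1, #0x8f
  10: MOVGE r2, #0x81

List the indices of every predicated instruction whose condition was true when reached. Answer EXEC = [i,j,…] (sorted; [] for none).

EXEC = [1,3,8,9,10]

0: ✓ CMP  NZCV=1001
1: ✓ MOVLS  r0←0x51
2: · SUBLT
3: ✓ MOVVS  r5←0x00
4: ✓ CMP  NZCV=1000
5: · MOVGE
6: · SUBGT
7: ✓ CMP  NZCV=0010
8: ✓ MOVPL  r0←0x81
9: ✓ MOVNE  r1←0x8f
10: ✓ MOVGE  r2←0x81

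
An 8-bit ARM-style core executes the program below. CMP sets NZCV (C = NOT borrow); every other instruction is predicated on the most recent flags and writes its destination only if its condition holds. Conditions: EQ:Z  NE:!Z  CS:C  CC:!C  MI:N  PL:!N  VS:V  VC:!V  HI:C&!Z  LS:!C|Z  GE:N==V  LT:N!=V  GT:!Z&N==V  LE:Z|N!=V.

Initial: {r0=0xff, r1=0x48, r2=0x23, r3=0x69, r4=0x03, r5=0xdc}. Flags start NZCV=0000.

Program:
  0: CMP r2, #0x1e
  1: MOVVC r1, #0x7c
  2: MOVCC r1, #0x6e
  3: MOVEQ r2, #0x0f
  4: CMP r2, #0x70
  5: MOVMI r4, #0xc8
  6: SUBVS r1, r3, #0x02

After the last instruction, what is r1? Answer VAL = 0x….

0: ✓ CMP  NZCV=0010
1: ✓ MOVVC  r1←0x7c
2: · MOVCC
3: · MOVEQ
4: ✓ CMP  NZCV=1000
5: ✓ MOVMI  r4←0xc8
6: · SUBVS

VAL = 0x7c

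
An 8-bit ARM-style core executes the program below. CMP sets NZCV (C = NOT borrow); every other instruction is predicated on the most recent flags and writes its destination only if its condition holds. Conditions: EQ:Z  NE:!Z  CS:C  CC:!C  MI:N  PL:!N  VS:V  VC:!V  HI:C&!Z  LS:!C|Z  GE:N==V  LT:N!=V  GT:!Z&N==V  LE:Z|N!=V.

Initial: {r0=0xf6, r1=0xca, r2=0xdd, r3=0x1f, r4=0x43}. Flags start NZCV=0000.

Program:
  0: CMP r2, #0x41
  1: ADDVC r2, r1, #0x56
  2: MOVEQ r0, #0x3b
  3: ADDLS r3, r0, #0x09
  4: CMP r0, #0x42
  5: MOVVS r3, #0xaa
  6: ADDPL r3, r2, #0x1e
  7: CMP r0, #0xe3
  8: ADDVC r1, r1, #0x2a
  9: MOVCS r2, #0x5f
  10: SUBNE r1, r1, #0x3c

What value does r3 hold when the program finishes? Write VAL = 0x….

0: ✓ CMP  NZCV=1010
1: ✓ ADDVC  r2←0x20
2: · MOVEQ
3: · ADDLS
4: ✓ CMP  NZCV=1010
5: · MOVVS
6: · ADDPL
7: ✓ CMP  NZCV=0010
8: ✓ ADDVC  r1←0xf4
9: ✓ MOVCS  r2←0x5f
10: ✓ SUBNE  r1←0xb8

VAL = 0x1f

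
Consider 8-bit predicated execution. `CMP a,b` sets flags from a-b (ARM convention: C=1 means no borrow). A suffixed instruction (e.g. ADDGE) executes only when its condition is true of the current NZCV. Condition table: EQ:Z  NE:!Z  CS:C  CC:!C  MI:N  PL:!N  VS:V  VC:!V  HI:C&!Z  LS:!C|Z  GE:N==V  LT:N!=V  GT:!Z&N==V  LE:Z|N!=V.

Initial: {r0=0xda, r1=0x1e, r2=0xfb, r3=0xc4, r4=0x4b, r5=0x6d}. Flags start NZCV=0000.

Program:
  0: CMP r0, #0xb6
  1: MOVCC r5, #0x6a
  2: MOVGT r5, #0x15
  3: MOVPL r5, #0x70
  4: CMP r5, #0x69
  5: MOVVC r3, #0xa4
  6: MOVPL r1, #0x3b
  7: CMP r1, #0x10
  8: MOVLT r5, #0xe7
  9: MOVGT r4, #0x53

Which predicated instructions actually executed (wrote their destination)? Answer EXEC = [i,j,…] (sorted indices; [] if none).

EXEC = [2,3,5,6,9]

[0] flags=0010 → (cmp)
[1] flags=0010 CC?F → skip
[2] flags=0010 GT?T → r5=0x15
[3] flags=0010 PL?T → r5=0x70
[4] flags=0010 → (cmp)
[5] flags=0010 VC?T → r3=0xa4
[6] flags=0010 PL?T → r1=0x3b
[7] flags=0010 → (cmp)
[8] flags=0010 LT?F → skip
[9] flags=0010 GT?T → r4=0x53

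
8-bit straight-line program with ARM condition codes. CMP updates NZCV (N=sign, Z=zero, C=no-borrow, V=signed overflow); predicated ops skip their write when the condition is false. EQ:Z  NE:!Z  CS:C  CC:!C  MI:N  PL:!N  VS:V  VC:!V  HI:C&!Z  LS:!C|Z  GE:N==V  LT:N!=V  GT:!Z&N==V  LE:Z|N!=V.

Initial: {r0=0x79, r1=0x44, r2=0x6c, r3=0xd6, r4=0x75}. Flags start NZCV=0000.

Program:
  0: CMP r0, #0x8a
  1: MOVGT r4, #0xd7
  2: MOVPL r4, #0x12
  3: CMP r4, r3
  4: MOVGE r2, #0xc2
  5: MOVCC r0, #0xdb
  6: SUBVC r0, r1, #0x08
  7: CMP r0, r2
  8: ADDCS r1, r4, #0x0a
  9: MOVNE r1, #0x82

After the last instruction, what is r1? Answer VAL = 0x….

VAL = 0x82

0: ✓ CMP  NZCV=1001
1: ✓ MOVGT  r4←0xd7
2: · MOVPL
3: ✓ CMP  NZCV=0010
4: ✓ MOVGE  r2←0xc2
5: · MOVCC
6: ✓ SUBVC  r0←0x3c
7: ✓ CMP  NZCV=0000
8: · ADDCS
9: ✓ MOVNE  r1←0x82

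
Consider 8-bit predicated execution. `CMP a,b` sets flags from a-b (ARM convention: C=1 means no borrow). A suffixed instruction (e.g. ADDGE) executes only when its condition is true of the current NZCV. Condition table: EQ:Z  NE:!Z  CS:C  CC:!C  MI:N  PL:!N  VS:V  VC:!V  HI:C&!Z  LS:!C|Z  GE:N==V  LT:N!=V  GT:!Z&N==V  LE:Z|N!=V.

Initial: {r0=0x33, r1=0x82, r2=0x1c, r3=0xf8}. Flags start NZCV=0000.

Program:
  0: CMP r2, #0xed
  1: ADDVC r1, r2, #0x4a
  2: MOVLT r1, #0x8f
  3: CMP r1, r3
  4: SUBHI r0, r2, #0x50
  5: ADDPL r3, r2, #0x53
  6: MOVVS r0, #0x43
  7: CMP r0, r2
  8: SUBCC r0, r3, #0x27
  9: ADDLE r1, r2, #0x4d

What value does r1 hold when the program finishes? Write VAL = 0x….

VAL = 0x66

0: ✓ CMP  NZCV=0000
1: ✓ ADDVC  r1←0x66
2: · MOVLT
3: ✓ CMP  NZCV=0000
4: · SUBHI
5: ✓ ADDPL  r3←0x6f
6: · MOVVS
7: ✓ CMP  NZCV=0010
8: · SUBCC
9: · ADDLE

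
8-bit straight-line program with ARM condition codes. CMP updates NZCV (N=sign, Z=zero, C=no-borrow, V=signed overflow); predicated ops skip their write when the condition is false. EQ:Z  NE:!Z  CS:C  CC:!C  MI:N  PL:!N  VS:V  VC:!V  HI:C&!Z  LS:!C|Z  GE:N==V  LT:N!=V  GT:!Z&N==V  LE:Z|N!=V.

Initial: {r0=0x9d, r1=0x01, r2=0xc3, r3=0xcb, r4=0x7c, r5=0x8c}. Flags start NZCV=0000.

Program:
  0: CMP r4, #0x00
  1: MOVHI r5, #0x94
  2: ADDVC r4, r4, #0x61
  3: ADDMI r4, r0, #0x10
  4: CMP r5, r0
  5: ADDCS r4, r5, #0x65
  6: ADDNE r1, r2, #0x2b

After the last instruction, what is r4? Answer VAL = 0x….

VAL = 0xdd

0: ✓ CMP  NZCV=0010
1: ✓ MOVHI  r5←0x94
2: ✓ ADDVC  r4←0xdd
3: · ADDMI
4: ✓ CMP  NZCV=1000
5: · ADDCS
6: ✓ ADDNE  r1←0xee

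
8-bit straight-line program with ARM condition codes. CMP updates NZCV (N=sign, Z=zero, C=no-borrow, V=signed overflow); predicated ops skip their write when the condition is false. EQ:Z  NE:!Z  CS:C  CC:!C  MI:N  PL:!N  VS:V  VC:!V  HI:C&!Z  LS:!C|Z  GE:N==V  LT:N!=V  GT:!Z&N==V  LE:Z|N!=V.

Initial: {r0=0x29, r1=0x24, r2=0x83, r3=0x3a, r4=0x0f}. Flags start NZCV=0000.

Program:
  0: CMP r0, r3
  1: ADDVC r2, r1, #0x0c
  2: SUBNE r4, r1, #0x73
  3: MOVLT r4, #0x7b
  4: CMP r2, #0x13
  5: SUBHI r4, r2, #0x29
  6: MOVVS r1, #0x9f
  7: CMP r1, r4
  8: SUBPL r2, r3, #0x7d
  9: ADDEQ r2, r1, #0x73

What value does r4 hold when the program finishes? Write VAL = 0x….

0: ✓ CMP  NZCV=1000
1: ✓ ADDVC  r2←0x30
2: ✓ SUBNE  r4←0xb1
3: ✓ MOVLT  r4←0x7b
4: ✓ CMP  NZCV=0010
5: ✓ SUBHI  r4←0x07
6: · MOVVS
7: ✓ CMP  NZCV=0010
8: ✓ SUBPL  r2←0xbd
9: · ADDEQ

VAL = 0x07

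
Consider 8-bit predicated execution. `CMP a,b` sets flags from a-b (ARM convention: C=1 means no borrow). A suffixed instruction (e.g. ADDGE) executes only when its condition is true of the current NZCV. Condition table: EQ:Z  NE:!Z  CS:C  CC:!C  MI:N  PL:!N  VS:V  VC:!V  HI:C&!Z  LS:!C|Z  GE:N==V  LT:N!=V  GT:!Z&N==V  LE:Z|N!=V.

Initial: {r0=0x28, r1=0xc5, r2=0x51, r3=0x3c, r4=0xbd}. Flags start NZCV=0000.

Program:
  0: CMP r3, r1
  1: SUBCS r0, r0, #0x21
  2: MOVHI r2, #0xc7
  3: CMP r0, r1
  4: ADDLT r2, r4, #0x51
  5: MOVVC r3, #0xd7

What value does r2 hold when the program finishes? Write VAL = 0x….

VAL = 0x51

[0] flags=0000 → (cmp)
[1] flags=0000 CS?F → skip
[2] flags=0000 HI?F → skip
[3] flags=0000 → (cmp)
[4] flags=0000 LT?F → skip
[5] flags=0000 VC?T → r3=0xd7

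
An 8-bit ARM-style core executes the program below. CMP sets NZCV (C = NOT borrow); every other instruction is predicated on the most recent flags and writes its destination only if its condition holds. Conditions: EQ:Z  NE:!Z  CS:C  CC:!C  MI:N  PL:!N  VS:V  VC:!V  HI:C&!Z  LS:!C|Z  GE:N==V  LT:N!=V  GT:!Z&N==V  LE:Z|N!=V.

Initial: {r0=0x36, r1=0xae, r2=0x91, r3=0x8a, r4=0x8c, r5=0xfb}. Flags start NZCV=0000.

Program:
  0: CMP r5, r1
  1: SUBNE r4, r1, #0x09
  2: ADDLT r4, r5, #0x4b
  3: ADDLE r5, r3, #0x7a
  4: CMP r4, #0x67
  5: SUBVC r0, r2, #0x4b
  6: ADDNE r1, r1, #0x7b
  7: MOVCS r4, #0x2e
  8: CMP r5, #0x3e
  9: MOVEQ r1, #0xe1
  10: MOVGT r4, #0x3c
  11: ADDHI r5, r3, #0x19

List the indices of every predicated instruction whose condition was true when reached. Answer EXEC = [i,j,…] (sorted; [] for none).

EXEC = [1,6,7,11]

[0] flags=0010 → (cmp)
[1] flags=0010 NE?T → r4=0xa5
[2] flags=0010 LT?F → skip
[3] flags=0010 LE?F → skip
[4] flags=0011 → (cmp)
[5] flags=0011 VC?F → skip
[6] flags=0011 NE?T → r1=0x29
[7] flags=0011 CS?T → r4=0x2e
[8] flags=1010 → (cmp)
[9] flags=1010 EQ?F → skip
[10] flags=1010 GT?F → skip
[11] flags=1010 HI?T → r5=0xa3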